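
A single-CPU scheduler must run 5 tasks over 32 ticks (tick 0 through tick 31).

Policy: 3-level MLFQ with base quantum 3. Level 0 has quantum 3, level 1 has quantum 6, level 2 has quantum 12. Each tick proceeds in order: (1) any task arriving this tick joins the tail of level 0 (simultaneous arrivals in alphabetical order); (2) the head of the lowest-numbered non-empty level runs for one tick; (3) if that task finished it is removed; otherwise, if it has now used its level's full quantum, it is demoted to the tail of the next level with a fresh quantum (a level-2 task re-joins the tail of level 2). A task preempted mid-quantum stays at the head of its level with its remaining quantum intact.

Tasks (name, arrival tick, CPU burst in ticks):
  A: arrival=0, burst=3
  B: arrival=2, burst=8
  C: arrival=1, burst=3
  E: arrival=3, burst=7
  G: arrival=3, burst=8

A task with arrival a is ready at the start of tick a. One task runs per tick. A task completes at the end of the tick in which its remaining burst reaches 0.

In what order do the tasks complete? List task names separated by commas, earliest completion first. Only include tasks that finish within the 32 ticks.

t=0: L0/L1/L2 = A/-/- → run A
t=1: L0/L1/L2 = AC/-/- → run A
t=2: L0/L1/L2 = ACB/-/- → run A
t=3: L0/L1/L2 = CBEG/-/- → run C
t=4: L0/L1/L2 = CBEG/-/- → run C
t=5: L0/L1/L2 = CBEG/-/- → run C
t=6: L0/L1/L2 = BEG/-/- → run B
t=7: L0/L1/L2 = BEG/-/- → run B
t=8: L0/L1/L2 = BEG/-/- → run B
t=9: L0/L1/L2 = EG/B/- → run E
t=10: L0/L1/L2 = EG/B/- → run E
t=11: L0/L1/L2 = EG/B/- → run E
t=12: L0/L1/L2 = G/BE/- → run G
t=13: L0/L1/L2 = G/BE/- → run G
t=14: L0/L1/L2 = G/BE/- → run G
t=15: L0/L1/L2 = -/BEG/- → run B
t=16: L0/L1/L2 = -/BEG/- → run B
t=17: L0/L1/L2 = -/BEG/- → run B
t=18: L0/L1/L2 = -/BEG/- → run B
t=19: L0/L1/L2 = -/BEG/- → run B
t=20: L0/L1/L2 = -/EG/- → run E
t=21: L0/L1/L2 = -/EG/- → run E
t=22: L0/L1/L2 = -/EG/- → run E
t=23: L0/L1/L2 = -/EG/- → run E
t=24: L0/L1/L2 = -/G/- → run G
t=25: L0/L1/L2 = -/G/- → run G
t=26: L0/L1/L2 = -/G/- → run G
t=27: L0/L1/L2 = -/G/- → run G
t=28: L0/L1/L2 = -/G/- → run G
t=29: (idle)
t=30: (idle)
t=31: (idle)

completion order = A, C, B, E, G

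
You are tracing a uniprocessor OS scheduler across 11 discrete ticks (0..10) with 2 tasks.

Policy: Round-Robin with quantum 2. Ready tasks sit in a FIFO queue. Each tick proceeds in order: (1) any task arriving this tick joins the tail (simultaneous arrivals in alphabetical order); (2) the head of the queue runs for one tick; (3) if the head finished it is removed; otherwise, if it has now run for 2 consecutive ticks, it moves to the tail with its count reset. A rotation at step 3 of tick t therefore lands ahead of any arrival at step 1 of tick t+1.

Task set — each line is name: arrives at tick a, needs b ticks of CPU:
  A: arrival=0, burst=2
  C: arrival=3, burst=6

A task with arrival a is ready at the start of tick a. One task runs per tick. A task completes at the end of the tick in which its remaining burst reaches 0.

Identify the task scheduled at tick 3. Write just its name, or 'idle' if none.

t=0: queue=[A] q_used=0 → run A
t=1: queue=[A] q_used=1 → run A
t=2: (idle)
t=3: queue=[C] q_used=0 → run C
t=4: queue=[C] q_used=1 → run C
t=5: queue=[C] q_used=0 → run C
t=6: queue=[C] q_used=1 → run C
t=7: queue=[C] q_used=0 → run C
t=8: queue=[C] q_used=1 → run C
t=9: (idle)
t=10: (idle)

running at tick 3 = C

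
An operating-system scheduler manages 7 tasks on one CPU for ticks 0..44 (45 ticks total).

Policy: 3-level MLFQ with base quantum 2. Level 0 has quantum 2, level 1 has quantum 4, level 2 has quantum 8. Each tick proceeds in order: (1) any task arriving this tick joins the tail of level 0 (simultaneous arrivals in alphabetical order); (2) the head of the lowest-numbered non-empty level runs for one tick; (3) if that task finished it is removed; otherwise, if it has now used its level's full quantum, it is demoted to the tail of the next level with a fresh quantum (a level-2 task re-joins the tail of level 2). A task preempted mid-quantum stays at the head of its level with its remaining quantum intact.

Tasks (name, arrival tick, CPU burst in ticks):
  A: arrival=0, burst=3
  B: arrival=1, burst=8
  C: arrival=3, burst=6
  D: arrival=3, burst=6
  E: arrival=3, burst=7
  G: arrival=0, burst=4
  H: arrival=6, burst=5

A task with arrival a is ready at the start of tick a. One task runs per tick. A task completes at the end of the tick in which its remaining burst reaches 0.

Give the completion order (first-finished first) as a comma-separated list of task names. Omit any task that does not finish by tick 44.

completion order = A, G, C, D, H, B, E

t=0: L0/L1/L2 = AG/-/- → run A
t=1: L0/L1/L2 = AGB/-/- → run A
t=2: L0/L1/L2 = GB/A/- → run G
t=3: L0/L1/L2 = GBCDE/A/- → run G
t=4: L0/L1/L2 = BCDE/AG/- → run B
t=5: L0/L1/L2 = BCDE/AG/- → run B
t=6: L0/L1/L2 = CDEH/AGB/- → run C
t=7: L0/L1/L2 = CDEH/AGB/- → run C
t=8: L0/L1/L2 = DEH/AGBC/- → run D
t=9: L0/L1/L2 = DEH/AGBC/- → run D
t=10: L0/L1/L2 = EH/AGBCD/- → run E
t=11: L0/L1/L2 = EH/AGBCD/- → run E
t=12: L0/L1/L2 = H/AGBCDE/- → run H
t=13: L0/L1/L2 = H/AGBCDE/- → run H
t=14: L0/L1/L2 = -/AGBCDEH/- → run A
t=15: L0/L1/L2 = -/GBCDEH/- → run G
t=16: L0/L1/L2 = -/GBCDEH/- → run G
t=17: L0/L1/L2 = -/BCDEH/- → run B
t=18: L0/L1/L2 = -/BCDEH/- → run B
t=19: L0/L1/L2 = -/BCDEH/- → run B
t=20: L0/L1/L2 = -/BCDEH/- → run B
t=21: L0/L1/L2 = -/CDEH/B → run C
t=22: L0/L1/L2 = -/CDEH/B → run C
t=23: L0/L1/L2 = -/CDEH/B → run C
t=24: L0/L1/L2 = -/CDEH/B → run C
t=25: L0/L1/L2 = -/DEH/B → run D
t=26: L0/L1/L2 = -/DEH/B → run D
t=27: L0/L1/L2 = -/DEH/B → run D
t=28: L0/L1/L2 = -/DEH/B → run D
t=29: L0/L1/L2 = -/EH/B → run E
t=30: L0/L1/L2 = -/EH/B → run E
t=31: L0/L1/L2 = -/EH/B → run E
t=32: L0/L1/L2 = -/EH/B → run E
t=33: L0/L1/L2 = -/H/BE → run H
t=34: L0/L1/L2 = -/H/BE → run H
t=35: L0/L1/L2 = -/H/BE → run H
t=36: L0/L1/L2 = -/-/BE → run B
t=37: L0/L1/L2 = -/-/BE → run B
t=38: L0/L1/L2 = -/-/E → run E
t=39: (idle)
t=40: (idle)
t=41: (idle)
t=42: (idle)
t=43: (idle)
t=44: (idle)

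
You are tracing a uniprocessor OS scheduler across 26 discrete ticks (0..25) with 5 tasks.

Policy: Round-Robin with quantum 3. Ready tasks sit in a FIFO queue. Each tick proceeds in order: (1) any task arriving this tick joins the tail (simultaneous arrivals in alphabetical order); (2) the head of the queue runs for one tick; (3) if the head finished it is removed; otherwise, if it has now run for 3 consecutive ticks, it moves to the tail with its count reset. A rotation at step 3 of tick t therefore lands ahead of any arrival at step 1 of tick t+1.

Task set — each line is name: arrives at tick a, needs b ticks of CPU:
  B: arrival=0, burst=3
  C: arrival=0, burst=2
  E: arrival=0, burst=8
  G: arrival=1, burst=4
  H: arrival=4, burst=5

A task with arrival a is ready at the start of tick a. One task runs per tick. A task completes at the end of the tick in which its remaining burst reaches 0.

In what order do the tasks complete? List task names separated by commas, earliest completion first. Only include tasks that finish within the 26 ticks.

t=0: queue=[B,C,E] q_used=0 → run B
t=1: queue=[B,C,E,G] q_used=1 → run B
t=2: queue=[B,C,E,G] q_used=2 → run B
t=3: queue=[C,E,G] q_used=0 → run C
t=4: queue=[C,E,G,H] q_used=1 → run C
t=5: queue=[E,G,H] q_used=0 → run E
t=6: queue=[E,G,H] q_used=1 → run E
t=7: queue=[E,G,H] q_used=2 → run E
t=8: queue=[G,H,E] q_used=0 → run G
t=9: queue=[G,H,E] q_used=1 → run G
t=10: queue=[G,H,E] q_used=2 → run G
t=11: queue=[H,E,G] q_used=0 → run H
t=12: queue=[H,E,G] q_used=1 → run H
t=13: queue=[H,E,G] q_used=2 → run H
t=14: queue=[E,G,H] q_used=0 → run E
t=15: queue=[E,G,H] q_used=1 → run E
t=16: queue=[E,G,H] q_used=2 → run E
t=17: queue=[G,H,E] q_used=0 → run G
t=18: queue=[H,E] q_used=0 → run H
t=19: queue=[H,E] q_used=1 → run H
t=20: queue=[E] q_used=0 → run E
t=21: queue=[E] q_used=1 → run E
t=22: (idle)
t=23: (idle)
t=24: (idle)
t=25: (idle)

completion order = B, C, G, H, E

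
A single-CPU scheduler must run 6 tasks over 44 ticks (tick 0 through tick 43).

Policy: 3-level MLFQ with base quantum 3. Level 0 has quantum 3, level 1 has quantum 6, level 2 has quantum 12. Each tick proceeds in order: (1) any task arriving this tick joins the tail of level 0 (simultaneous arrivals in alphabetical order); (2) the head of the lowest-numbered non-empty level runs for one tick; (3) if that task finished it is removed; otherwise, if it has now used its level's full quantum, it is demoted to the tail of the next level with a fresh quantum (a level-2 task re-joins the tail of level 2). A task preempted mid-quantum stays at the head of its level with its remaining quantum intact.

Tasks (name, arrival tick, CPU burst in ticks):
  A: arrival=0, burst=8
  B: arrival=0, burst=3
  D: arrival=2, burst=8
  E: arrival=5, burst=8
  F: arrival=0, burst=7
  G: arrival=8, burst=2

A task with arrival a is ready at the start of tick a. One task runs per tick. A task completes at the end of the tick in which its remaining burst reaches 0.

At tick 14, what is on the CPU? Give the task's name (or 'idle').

t=0: L0/L1/L2 = ABF/-/- → run A
t=1: L0/L1/L2 = ABF/-/- → run A
t=2: L0/L1/L2 = ABFD/-/- → run A
t=3: L0/L1/L2 = BFD/A/- → run B
t=4: L0/L1/L2 = BFD/A/- → run B
t=5: L0/L1/L2 = BFDE/A/- → run B
t=6: L0/L1/L2 = FDE/A/- → run F
t=7: L0/L1/L2 = FDE/A/- → run F
t=8: L0/L1/L2 = FDEG/A/- → run F
t=9: L0/L1/L2 = DEG/AF/- → run D
t=10: L0/L1/L2 = DEG/AF/- → run D
t=11: L0/L1/L2 = DEG/AF/- → run D
t=12: L0/L1/L2 = EG/AFD/- → run E
t=13: L0/L1/L2 = EG/AFD/- → run E
t=14: L0/L1/L2 = EG/AFD/- → run E
t=15: L0/L1/L2 = G/AFDE/- → run G
t=16: L0/L1/L2 = G/AFDE/- → run G
t=17: L0/L1/L2 = -/AFDE/- → run A
t=18: L0/L1/L2 = -/AFDE/- → run A
t=19: L0/L1/L2 = -/AFDE/- → run A
t=20: L0/L1/L2 = -/AFDE/- → run A
t=21: L0/L1/L2 = -/AFDE/- → run A
t=22: L0/L1/L2 = -/FDE/- → run F
t=23: L0/L1/L2 = -/FDE/- → run F
t=24: L0/L1/L2 = -/FDE/- → run F
t=25: L0/L1/L2 = -/FDE/- → run F
t=26: L0/L1/L2 = -/DE/- → run D
t=27: L0/L1/L2 = -/DE/- → run D
t=28: L0/L1/L2 = -/DE/- → run D
t=29: L0/L1/L2 = -/DE/- → run D
t=30: L0/L1/L2 = -/DE/- → run D
t=31: L0/L1/L2 = -/E/- → run E
t=32: L0/L1/L2 = -/E/- → run E
t=33: L0/L1/L2 = -/E/- → run E
t=34: L0/L1/L2 = -/E/- → run E
t=35: L0/L1/L2 = -/E/- → run E
t=36: (idle)
t=37: (idle)
t=38: (idle)
t=39: (idle)
t=40: (idle)
t=41: (idle)
t=42: (idle)
t=43: (idle)

running at tick 14 = E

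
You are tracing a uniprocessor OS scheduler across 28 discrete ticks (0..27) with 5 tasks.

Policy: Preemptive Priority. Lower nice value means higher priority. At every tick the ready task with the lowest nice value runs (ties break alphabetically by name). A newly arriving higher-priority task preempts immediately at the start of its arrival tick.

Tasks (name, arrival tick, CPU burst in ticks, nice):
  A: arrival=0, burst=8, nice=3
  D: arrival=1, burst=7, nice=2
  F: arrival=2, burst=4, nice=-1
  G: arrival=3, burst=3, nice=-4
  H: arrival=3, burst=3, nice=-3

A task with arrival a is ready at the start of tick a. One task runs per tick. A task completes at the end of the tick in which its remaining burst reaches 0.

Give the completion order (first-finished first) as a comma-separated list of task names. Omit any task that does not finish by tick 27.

t=0: ready={A} → run A
t=1: ready={A,D} → run D
t=2: ready={A,D,F} → run F
t=3: ready={A,D,F,G,H} → run G
t=4: ready={A,D,F,G,H} → run G
t=5: ready={A,D,F,G,H} → run G
t=6: ready={A,D,F,H} → run H
t=7: ready={A,D,F,H} → run H
t=8: ready={A,D,F,H} → run H
t=9: ready={A,D,F} → run F
t=10: ready={A,D,F} → run F
t=11: ready={A,D,F} → run F
t=12: ready={A,D} → run D
t=13: ready={A,D} → run D
t=14: ready={A,D} → run D
t=15: ready={A,D} → run D
t=16: ready={A,D} → run D
t=17: ready={A,D} → run D
t=18: ready={A} → run A
t=19: ready={A} → run A
t=20: ready={A} → run A
t=21: ready={A} → run A
t=22: ready={A} → run A
t=23: ready={A} → run A
t=24: ready={A} → run A
t=25: (idle)
t=26: (idle)
t=27: (idle)

completion order = G, H, F, D, A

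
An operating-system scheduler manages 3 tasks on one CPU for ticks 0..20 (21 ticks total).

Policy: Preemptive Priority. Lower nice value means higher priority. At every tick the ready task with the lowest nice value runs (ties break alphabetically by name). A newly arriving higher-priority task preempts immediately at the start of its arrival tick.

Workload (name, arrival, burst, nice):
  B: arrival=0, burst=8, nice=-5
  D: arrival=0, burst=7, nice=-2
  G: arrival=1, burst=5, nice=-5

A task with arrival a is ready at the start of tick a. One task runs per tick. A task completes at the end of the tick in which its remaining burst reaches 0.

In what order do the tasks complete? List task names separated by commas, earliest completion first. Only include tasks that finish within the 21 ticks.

t=0: ready={B,D} → run B
t=1: ready={B,D,G} → run B
t=2: ready={B,D,G} → run B
t=3: ready={B,D,G} → run B
t=4: ready={B,D,G} → run B
t=5: ready={B,D,G} → run B
t=6: ready={B,D,G} → run B
t=7: ready={B,D,G} → run B
t=8: ready={D,G} → run G
t=9: ready={D,G} → run G
t=10: ready={D,G} → run G
t=11: ready={D,G} → run G
t=12: ready={D,G} → run G
t=13: ready={D} → run D
t=14: ready={D} → run D
t=15: ready={D} → run D
t=16: ready={D} → run D
t=17: ready={D} → run D
t=18: ready={D} → run D
t=19: ready={D} → run D
t=20: (idle)

completion order = B, G, D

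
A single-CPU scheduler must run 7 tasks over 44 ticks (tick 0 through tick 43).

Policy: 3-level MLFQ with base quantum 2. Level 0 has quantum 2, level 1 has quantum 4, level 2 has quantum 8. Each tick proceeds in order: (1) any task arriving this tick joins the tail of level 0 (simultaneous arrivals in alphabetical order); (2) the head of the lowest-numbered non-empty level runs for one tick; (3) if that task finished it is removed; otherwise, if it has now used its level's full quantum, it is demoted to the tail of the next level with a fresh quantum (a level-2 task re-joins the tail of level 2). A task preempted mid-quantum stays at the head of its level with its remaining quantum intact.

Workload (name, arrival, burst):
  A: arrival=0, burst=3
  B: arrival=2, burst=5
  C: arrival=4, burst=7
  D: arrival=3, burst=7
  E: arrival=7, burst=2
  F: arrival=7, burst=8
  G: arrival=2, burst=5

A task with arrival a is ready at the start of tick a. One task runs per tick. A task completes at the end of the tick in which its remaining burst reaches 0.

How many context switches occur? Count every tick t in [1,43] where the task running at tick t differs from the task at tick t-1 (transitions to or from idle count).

context switches = 16

t=0: L0/L1/L2 = A/-/- → run A
t=1: L0/L1/L2 = A/-/- → run A
t=2: L0/L1/L2 = BG/A/- → run B
t=3: L0/L1/L2 = BGD/A/- → run B
t=4: L0/L1/L2 = GDC/AB/- → run G
t=5: L0/L1/L2 = GDC/AB/- → run G
t=6: L0/L1/L2 = DC/ABG/- → run D
t=7: L0/L1/L2 = DCEF/ABG/- → run D
t=8: L0/L1/L2 = CEF/ABGD/- → run C
t=9: L0/L1/L2 = CEF/ABGD/- → run C
t=10: L0/L1/L2 = EF/ABGDC/- → run E
t=11: L0/L1/L2 = EF/ABGDC/- → run E
t=12: L0/L1/L2 = F/ABGDC/- → run F
t=13: L0/L1/L2 = F/ABGDC/- → run F
t=14: L0/L1/L2 = -/ABGDCF/- → run A
t=15: L0/L1/L2 = -/BGDCF/- → run B
t=16: L0/L1/L2 = -/BGDCF/- → run B
t=17: L0/L1/L2 = -/BGDCF/- → run B
t=18: L0/L1/L2 = -/GDCF/- → run G
t=19: L0/L1/L2 = -/GDCF/- → run G
t=20: L0/L1/L2 = -/GDCF/- → run G
t=21: L0/L1/L2 = -/DCF/- → run D
t=22: L0/L1/L2 = -/DCF/- → run D
t=23: L0/L1/L2 = -/DCF/- → run D
t=24: L0/L1/L2 = -/DCF/- → run D
t=25: L0/L1/L2 = -/CF/D → run C
t=26: L0/L1/L2 = -/CF/D → run C
t=27: L0/L1/L2 = -/CF/D → run C
t=28: L0/L1/L2 = -/CF/D → run C
t=29: L0/L1/L2 = -/F/DC → run F
t=30: L0/L1/L2 = -/F/DC → run F
t=31: L0/L1/L2 = -/F/DC → run F
t=32: L0/L1/L2 = -/F/DC → run F
t=33: L0/L1/L2 = -/-/DCF → run D
t=34: L0/L1/L2 = -/-/CF → run C
t=35: L0/L1/L2 = -/-/F → run F
t=36: L0/L1/L2 = -/-/F → run F
t=37: (idle)
t=38: (idle)
t=39: (idle)
t=40: (idle)
t=41: (idle)
t=42: (idle)
t=43: (idle)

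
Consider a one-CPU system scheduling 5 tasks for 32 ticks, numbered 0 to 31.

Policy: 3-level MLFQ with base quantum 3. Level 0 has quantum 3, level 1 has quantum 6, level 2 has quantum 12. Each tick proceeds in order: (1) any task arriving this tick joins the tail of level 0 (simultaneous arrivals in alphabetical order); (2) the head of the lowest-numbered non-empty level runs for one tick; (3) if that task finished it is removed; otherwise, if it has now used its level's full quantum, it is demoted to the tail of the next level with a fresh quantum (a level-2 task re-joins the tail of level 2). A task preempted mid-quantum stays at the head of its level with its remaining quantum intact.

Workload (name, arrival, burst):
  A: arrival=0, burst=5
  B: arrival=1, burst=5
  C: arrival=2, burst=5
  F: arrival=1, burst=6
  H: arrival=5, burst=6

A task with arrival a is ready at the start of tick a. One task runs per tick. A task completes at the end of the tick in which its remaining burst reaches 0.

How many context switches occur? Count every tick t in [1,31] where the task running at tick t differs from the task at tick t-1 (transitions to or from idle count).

t=0: L0/L1/L2 = A/-/- → run A
t=1: L0/L1/L2 = ABF/-/- → run A
t=2: L0/L1/L2 = ABFC/-/- → run A
t=3: L0/L1/L2 = BFC/A/- → run B
t=4: L0/L1/L2 = BFC/A/- → run B
t=5: L0/L1/L2 = BFCH/A/- → run B
t=6: L0/L1/L2 = FCH/AB/- → run F
t=7: L0/L1/L2 = FCH/AB/- → run F
t=8: L0/L1/L2 = FCH/AB/- → run F
t=9: L0/L1/L2 = CH/ABF/- → run C
t=10: L0/L1/L2 = CH/ABF/- → run C
t=11: L0/L1/L2 = CH/ABF/- → run C
t=12: L0/L1/L2 = H/ABFC/- → run H
t=13: L0/L1/L2 = H/ABFC/- → run H
t=14: L0/L1/L2 = H/ABFC/- → run H
t=15: L0/L1/L2 = -/ABFCH/- → run A
t=16: L0/L1/L2 = -/ABFCH/- → run A
t=17: L0/L1/L2 = -/BFCH/- → run B
t=18: L0/L1/L2 = -/BFCH/- → run B
t=19: L0/L1/L2 = -/FCH/- → run F
t=20: L0/L1/L2 = -/FCH/- → run F
t=21: L0/L1/L2 = -/FCH/- → run F
t=22: L0/L1/L2 = -/CH/- → run C
t=23: L0/L1/L2 = -/CH/- → run C
t=24: L0/L1/L2 = -/H/- → run H
t=25: L0/L1/L2 = -/H/- → run H
t=26: L0/L1/L2 = -/H/- → run H
t=27: (idle)
t=28: (idle)
t=29: (idle)
t=30: (idle)
t=31: (idle)

context switches = 10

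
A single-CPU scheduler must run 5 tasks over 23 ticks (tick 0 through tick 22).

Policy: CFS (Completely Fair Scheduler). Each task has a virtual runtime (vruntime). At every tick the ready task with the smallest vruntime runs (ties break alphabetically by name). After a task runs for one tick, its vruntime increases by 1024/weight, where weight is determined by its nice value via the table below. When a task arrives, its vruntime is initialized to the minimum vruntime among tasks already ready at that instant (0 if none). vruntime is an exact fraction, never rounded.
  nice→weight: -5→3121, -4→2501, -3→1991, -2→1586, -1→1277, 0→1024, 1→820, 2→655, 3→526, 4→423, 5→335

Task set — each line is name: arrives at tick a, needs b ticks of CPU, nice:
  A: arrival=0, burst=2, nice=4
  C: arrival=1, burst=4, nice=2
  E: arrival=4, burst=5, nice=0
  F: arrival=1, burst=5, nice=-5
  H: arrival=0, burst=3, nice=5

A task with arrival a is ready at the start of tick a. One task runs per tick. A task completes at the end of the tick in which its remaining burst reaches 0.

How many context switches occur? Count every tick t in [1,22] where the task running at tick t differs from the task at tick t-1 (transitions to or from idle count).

context switches = 15

t=0: vr[A=0 H=0] → run A
t=1: vr[A=1024/423 C=0 F=0 H=0] → run C
t=2: vr[A=1024/423 C=1024/655 F=0 H=0] → run F
t=3: vr[A=1024/423 C=1024/655 F=1024/3121 H=0] → run H
t=4: vr[A=1024/423 C=1024/655 E=1024/3121 F=1024/3121 H=1024/335] → run E
t=5: vr[A=1024/423 C=1024/655 E=4145/3121 F=1024/3121 H=1024/335] → run F
t=6: vr[A=1024/423 C=1024/655 E=4145/3121 F=2048/3121 H=1024/335] → run F
t=7: vr[A=1024/423 C=1024/655 E=4145/3121 F=3072/3121 H=1024/335] → run F
t=8: vr[A=1024/423 C=1024/655 E=4145/3121 F=4096/3121 H=1024/335] → run F
t=9: vr[A=1024/423 C=1024/655 E=4145/3121 H=1024/335] → run E
t=10: vr[A=1024/423 C=1024/655 E=7266/3121 H=1024/335] → run C
t=11: vr[A=1024/423 C=2048/655 E=7266/3121 H=1024/335] → run E
t=12: vr[A=1024/423 C=2048/655 E=10387/3121 H=1024/335] → run A
t=13: vr[C=2048/655 E=10387/3121 H=1024/335] → run H
t=14: vr[C=2048/655 E=10387/3121 H=2048/335] → run C
t=15: vr[C=3072/655 E=10387/3121 H=2048/335] → run E
t=16: vr[C=3072/655 E=13508/3121 H=2048/335] → run E
t=17: vr[C=3072/655 H=2048/335] → run C
t=18: vr[H=2048/335] → run H
t=19: (idle)
t=20: (idle)
t=21: (idle)
t=22: (idle)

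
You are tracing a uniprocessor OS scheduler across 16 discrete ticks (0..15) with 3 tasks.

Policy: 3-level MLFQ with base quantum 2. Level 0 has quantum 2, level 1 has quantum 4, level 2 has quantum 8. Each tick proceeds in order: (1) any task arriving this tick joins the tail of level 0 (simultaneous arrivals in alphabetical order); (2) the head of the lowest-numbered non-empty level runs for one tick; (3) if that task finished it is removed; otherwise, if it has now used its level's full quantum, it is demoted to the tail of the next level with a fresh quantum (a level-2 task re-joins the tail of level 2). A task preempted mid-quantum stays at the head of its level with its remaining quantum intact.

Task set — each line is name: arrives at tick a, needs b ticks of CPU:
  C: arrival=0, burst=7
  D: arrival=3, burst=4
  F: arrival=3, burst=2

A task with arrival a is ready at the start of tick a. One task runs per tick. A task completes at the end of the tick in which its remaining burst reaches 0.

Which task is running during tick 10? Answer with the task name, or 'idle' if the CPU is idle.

t=0: L0/L1/L2 = C/-/- → run C
t=1: L0/L1/L2 = C/-/- → run C
t=2: L0/L1/L2 = -/C/- → run C
t=3: L0/L1/L2 = DF/C/- → run D
t=4: L0/L1/L2 = DF/C/- → run D
t=5: L0/L1/L2 = F/CD/- → run F
t=6: L0/L1/L2 = F/CD/- → run F
t=7: L0/L1/L2 = -/CD/- → run C
t=8: L0/L1/L2 = -/CD/- → run C
t=9: L0/L1/L2 = -/CD/- → run C
t=10: L0/L1/L2 = -/D/C → run D
t=11: L0/L1/L2 = -/D/C → run D
t=12: L0/L1/L2 = -/-/C → run C
t=13: (idle)
t=14: (idle)
t=15: (idle)

running at tick 10 = D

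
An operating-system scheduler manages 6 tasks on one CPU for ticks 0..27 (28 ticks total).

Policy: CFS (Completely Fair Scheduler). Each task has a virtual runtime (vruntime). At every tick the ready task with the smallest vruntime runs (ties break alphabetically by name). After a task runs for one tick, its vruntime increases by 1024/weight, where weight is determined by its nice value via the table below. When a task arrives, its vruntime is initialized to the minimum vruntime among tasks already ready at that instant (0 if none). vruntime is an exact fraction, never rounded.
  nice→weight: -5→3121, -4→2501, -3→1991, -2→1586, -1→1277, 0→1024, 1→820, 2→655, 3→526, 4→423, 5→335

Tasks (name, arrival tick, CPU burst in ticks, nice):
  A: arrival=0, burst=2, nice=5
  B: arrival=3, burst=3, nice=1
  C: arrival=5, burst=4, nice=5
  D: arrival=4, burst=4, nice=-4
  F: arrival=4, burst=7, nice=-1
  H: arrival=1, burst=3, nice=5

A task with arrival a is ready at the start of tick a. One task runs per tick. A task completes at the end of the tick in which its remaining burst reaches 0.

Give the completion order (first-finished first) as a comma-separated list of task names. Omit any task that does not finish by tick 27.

t=0: vr[A=0] → run A
t=1: vr[A=1024/335 H=1024/335] → run A
t=2: vr[H=1024/335] → run H
t=3: vr[B=2048/335 H=2048/335] → run B
t=4: vr[B=20224/2747 D=2048/335 F=2048/335 H=2048/335] → run D
t=5: vr[B=20224/2747 C=2048/335 D=5465088/837835 F=2048/335 H=2048/335] → run C
t=6: vr[B=20224/2747 C=3072/335 D=5465088/837835 F=2048/335 H=2048/335] → run F
t=7: vr[B=20224/2747 C=3072/335 D=5465088/837835 F=2958336/427795 H=2048/335] → run H
t=8: vr[B=20224/2747 C=3072/335 D=5465088/837835 F=2958336/427795 H=3072/335] → run D
t=9: vr[B=20224/2747 C=3072/335 D=5808128/837835 F=2958336/427795 H=3072/335] → run F
t=10: vr[B=20224/2747 C=3072/335 D=5808128/837835 F=3301376/427795 H=3072/335] → run D
t=11: vr[B=20224/2747 C=3072/335 D=6151168/837835 F=3301376/427795 H=3072/335] → run D
t=12: vr[B=20224/2747 C=3072/335 F=3301376/427795 H=3072/335] → run B
t=13: vr[B=118272/13735 C=3072/335 F=3301376/427795 H=3072/335] → run F
t=14: vr[B=118272/13735 C=3072/335 F=3644416/427795 H=3072/335] → run F
t=15: vr[B=118272/13735 C=3072/335 F=3987456/427795 H=3072/335] → run B
t=16: vr[C=3072/335 F=3987456/427795 H=3072/335] → run C
t=17: vr[C=4096/335 F=3987456/427795 H=3072/335] → run H
t=18: vr[C=4096/335 F=3987456/427795] → run F
t=19: vr[C=4096/335 F=4330496/427795] → run F
t=20: vr[C=4096/335 F=4673536/427795] → run F
t=21: vr[C=4096/335] → run C
t=22: vr[C=1024/67] → run C
t=23: (idle)
t=24: (idle)
t=25: (idle)
t=26: (idle)
t=27: (idle)

completion order = A, D, B, H, F, C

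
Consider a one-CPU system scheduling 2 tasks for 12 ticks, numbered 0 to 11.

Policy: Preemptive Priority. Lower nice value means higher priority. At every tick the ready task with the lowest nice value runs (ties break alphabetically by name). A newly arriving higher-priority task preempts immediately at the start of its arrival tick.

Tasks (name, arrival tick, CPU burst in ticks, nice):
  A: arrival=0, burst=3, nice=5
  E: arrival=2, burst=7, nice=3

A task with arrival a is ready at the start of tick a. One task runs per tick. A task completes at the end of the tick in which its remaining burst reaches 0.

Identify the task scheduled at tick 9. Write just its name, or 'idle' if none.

t=0: ready={A} → run A
t=1: ready={A} → run A
t=2: ready={A,E} → run E
t=3: ready={A,E} → run E
t=4: ready={A,E} → run E
t=5: ready={A,E} → run E
t=6: ready={A,E} → run E
t=7: ready={A,E} → run E
t=8: ready={A,E} → run E
t=9: ready={A} → run A
t=10: (idle)
t=11: (idle)

running at tick 9 = A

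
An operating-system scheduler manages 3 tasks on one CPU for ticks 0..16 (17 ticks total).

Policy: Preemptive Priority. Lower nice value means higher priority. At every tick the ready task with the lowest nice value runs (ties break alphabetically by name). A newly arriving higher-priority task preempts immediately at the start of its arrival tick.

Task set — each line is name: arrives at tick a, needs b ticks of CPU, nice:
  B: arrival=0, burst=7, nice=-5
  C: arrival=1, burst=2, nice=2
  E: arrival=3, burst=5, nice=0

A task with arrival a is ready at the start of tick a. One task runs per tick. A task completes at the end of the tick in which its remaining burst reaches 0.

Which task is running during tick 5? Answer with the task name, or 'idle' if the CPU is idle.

running at tick 5 = B

t=0: ready={B} → run B
t=1: ready={B,C} → run B
t=2: ready={B,C} → run B
t=3: ready={B,C,E} → run B
t=4: ready={B,C,E} → run B
t=5: ready={B,C,E} → run B
t=6: ready={B,C,E} → run B
t=7: ready={C,E} → run E
t=8: ready={C,E} → run E
t=9: ready={C,E} → run E
t=10: ready={C,E} → run E
t=11: ready={C,E} → run E
t=12: ready={C} → run C
t=13: ready={C} → run C
t=14: (idle)
t=15: (idle)
t=16: (idle)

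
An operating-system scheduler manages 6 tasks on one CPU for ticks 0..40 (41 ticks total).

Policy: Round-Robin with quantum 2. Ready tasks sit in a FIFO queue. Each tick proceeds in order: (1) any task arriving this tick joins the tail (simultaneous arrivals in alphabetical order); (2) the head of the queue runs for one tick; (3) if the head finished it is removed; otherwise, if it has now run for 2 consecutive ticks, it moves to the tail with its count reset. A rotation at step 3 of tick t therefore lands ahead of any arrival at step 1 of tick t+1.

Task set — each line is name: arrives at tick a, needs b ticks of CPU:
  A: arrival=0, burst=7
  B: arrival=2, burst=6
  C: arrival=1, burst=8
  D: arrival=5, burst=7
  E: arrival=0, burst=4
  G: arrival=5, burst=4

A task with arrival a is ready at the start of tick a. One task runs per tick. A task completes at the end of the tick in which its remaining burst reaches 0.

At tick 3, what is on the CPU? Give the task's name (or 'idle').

t=0: queue=[A,E] q_used=0 → run A
t=1: queue=[A,E,C] q_used=1 → run A
t=2: queue=[E,C,A,B] q_used=0 → run E
t=3: queue=[E,C,A,B] q_used=1 → run E
t=4: queue=[C,A,B,E] q_used=0 → run C
t=5: queue=[C,A,B,E,D,G] q_used=1 → run C
t=6: queue=[A,B,E,D,G,C] q_used=0 → run A
t=7: queue=[A,B,E,D,G,C] q_used=1 → run A
t=8: queue=[B,E,D,G,C,A] q_used=0 → run B
t=9: queue=[B,E,D,G,C,A] q_used=1 → run B
t=10: queue=[E,D,G,C,A,B] q_used=0 → run E
t=11: queue=[E,D,G,C,A,B] q_used=1 → run E
t=12: queue=[D,G,C,A,B] q_used=0 → run D
t=13: queue=[D,G,C,A,B] q_used=1 → run D
t=14: queue=[G,C,A,B,D] q_used=0 → run G
t=15: queue=[G,C,A,B,D] q_used=1 → run G
t=16: queue=[C,A,B,D,G] q_used=0 → run C
t=17: queue=[C,A,B,D,G] q_used=1 → run C
t=18: queue=[A,B,D,G,C] q_used=0 → run A
t=19: queue=[A,B,D,G,C] q_used=1 → run A
t=20: queue=[B,D,G,C,A] q_used=0 → run B
t=21: queue=[B,D,G,C,A] q_used=1 → run B
t=22: queue=[D,G,C,A,B] q_used=0 → run D
t=23: queue=[D,G,C,A,B] q_used=1 → run D
t=24: queue=[G,C,A,B,D] q_used=0 → run G
t=25: queue=[G,C,A,B,D] q_used=1 → run G
t=26: queue=[C,A,B,D] q_used=0 → run C
t=27: queue=[C,A,B,D] q_used=1 → run C
t=28: queue=[A,B,D,C] q_used=0 → run A
t=29: queue=[B,D,C] q_used=0 → run B
t=30: queue=[B,D,C] q_used=1 → run B
t=31: queue=[D,C] q_used=0 → run D
t=32: queue=[D,C] q_used=1 → run D
t=33: queue=[C,D] q_used=0 → run C
t=34: queue=[C,D] q_used=1 → run C
t=35: queue=[D] q_used=0 → run D
t=36: (idle)
t=37: (idle)
t=38: (idle)
t=39: (idle)
t=40: (idle)

running at tick 3 = E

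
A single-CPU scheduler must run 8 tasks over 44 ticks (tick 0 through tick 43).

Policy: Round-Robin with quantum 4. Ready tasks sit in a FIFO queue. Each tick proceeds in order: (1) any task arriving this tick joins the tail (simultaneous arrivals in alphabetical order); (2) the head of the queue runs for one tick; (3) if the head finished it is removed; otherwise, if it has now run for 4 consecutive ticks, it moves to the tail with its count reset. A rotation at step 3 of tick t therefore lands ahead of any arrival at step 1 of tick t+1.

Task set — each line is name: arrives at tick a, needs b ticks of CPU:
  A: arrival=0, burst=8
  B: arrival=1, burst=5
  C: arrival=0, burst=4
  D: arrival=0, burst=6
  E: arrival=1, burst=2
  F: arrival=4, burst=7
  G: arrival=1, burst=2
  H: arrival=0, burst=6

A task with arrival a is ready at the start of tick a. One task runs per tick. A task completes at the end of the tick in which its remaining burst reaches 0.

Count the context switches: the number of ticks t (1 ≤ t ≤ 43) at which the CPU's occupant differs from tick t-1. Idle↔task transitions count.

t=0: queue=[A,C,D,H] q_used=0 → run A
t=1: queue=[A,C,D,H,B,E,G] q_used=1 → run A
t=2: queue=[A,C,D,H,B,E,G] q_used=2 → run A
t=3: queue=[A,C,D,H,B,E,G] q_used=3 → run A
t=4: queue=[C,D,H,B,E,G,A,F] q_used=0 → run C
t=5: queue=[C,D,H,B,E,G,A,F] q_used=1 → run C
t=6: queue=[C,D,H,B,E,G,A,F] q_used=2 → run C
t=7: queue=[C,D,H,B,E,G,A,F] q_used=3 → run C
t=8: queue=[D,H,B,E,G,A,F] q_used=0 → run D
t=9: queue=[D,H,B,E,G,A,F] q_used=1 → run D
t=10: queue=[D,H,B,E,G,A,F] q_used=2 → run D
t=11: queue=[D,H,B,E,G,A,F] q_used=3 → run D
t=12: queue=[H,B,E,G,A,F,D] q_used=0 → run H
t=13: queue=[H,B,E,G,A,F,D] q_used=1 → run H
t=14: queue=[H,B,E,G,A,F,D] q_used=2 → run H
t=15: queue=[H,B,E,G,A,F,D] q_used=3 → run H
t=16: queue=[B,E,G,A,F,D,H] q_used=0 → run B
t=17: queue=[B,E,G,A,F,D,H] q_used=1 → run B
t=18: queue=[B,E,G,A,F,D,H] q_used=2 → run B
t=19: queue=[B,E,G,A,F,D,H] q_used=3 → run B
t=20: queue=[E,G,A,F,D,H,B] q_used=0 → run E
t=21: queue=[E,G,A,F,D,H,B] q_used=1 → run E
t=22: queue=[G,A,F,D,H,B] q_used=0 → run G
t=23: queue=[G,A,F,D,H,B] q_used=1 → run G
t=24: queue=[A,F,D,H,B] q_used=0 → run A
t=25: queue=[A,F,D,H,B] q_used=1 → run A
t=26: queue=[A,F,D,H,B] q_used=2 → run A
t=27: queue=[A,F,D,H,B] q_used=3 → run A
t=28: queue=[F,D,H,B] q_used=0 → run F
t=29: queue=[F,D,H,B] q_used=1 → run F
t=30: queue=[F,D,H,B] q_used=2 → run F
t=31: queue=[F,D,H,B] q_used=3 → run F
t=32: queue=[D,H,B,F] q_used=0 → run D
t=33: queue=[D,H,B,F] q_used=1 → run D
t=34: queue=[H,B,F] q_used=0 → run H
t=35: queue=[H,B,F] q_used=1 → run H
t=36: queue=[B,F] q_used=0 → run B
t=37: queue=[F] q_used=0 → run F
t=38: queue=[F] q_used=1 → run F
t=39: queue=[F] q_used=2 → run F
t=40: (idle)
t=41: (idle)
t=42: (idle)
t=43: (idle)

context switches = 13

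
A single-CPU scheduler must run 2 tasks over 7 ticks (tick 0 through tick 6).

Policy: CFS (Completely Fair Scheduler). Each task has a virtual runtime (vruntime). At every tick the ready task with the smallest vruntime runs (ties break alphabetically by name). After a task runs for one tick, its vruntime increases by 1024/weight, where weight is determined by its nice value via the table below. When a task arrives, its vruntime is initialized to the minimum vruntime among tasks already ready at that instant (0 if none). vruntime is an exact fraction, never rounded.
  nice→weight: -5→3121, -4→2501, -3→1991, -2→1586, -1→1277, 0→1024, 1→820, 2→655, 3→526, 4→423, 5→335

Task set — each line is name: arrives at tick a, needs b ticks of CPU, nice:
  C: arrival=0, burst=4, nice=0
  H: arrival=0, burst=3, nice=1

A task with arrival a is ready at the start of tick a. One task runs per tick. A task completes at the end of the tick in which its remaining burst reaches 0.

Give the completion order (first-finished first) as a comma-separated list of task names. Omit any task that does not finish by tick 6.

t=0: vr[C=0 H=0] → run C
t=1: vr[C=1 H=0] → run H
t=2: vr[C=1 H=256/205] → run C
t=3: vr[C=2 H=256/205] → run H
t=4: vr[C=2 H=512/205] → run C
t=5: vr[C=3 H=512/205] → run H
t=6: vr[C=3] → run C

completion order = H, C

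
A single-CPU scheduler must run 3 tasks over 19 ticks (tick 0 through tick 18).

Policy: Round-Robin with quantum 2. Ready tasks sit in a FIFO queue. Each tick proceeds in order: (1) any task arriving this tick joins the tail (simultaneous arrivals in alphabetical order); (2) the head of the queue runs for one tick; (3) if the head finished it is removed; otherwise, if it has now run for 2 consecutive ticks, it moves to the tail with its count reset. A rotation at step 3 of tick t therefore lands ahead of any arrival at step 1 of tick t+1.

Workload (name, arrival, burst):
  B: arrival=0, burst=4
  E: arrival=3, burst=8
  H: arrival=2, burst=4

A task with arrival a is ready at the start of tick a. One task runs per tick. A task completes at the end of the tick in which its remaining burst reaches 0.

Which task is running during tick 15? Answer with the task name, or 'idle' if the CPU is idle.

t=0: queue=[B] q_used=0 → run B
t=1: queue=[B] q_used=1 → run B
t=2: queue=[B,H] q_used=0 → run B
t=3: queue=[B,H,E] q_used=1 → run B
t=4: queue=[H,E] q_used=0 → run H
t=5: queue=[H,E] q_used=1 → run H
t=6: queue=[E,H] q_used=0 → run E
t=7: queue=[E,H] q_used=1 → run E
t=8: queue=[H,E] q_used=0 → run H
t=9: queue=[H,E] q_used=1 → run H
t=10: queue=[E] q_used=0 → run E
t=11: queue=[E] q_used=1 → run E
t=12: queue=[E] q_used=0 → run E
t=13: queue=[E] q_used=1 → run E
t=14: queue=[E] q_used=0 → run E
t=15: queue=[E] q_used=1 → run E
t=16: (idle)
t=17: (idle)
t=18: (idle)

running at tick 15 = E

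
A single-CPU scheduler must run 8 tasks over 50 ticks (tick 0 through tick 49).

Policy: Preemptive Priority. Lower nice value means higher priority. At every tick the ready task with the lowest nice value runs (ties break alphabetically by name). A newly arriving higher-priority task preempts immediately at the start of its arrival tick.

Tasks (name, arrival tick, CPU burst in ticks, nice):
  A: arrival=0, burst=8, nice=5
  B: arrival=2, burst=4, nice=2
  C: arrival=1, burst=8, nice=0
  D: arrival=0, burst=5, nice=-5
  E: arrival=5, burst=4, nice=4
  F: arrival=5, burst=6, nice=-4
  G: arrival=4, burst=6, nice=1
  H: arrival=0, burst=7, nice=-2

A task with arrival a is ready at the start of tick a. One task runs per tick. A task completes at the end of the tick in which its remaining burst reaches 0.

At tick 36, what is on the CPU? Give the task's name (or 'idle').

t=0: ready={A,D,H} → run D
t=1: ready={A,C,D,H} → run D
t=2: ready={A,B,C,D,H} → run D
t=3: ready={A,B,C,D,H} → run D
t=4: ready={A,B,C,D,G,H} → run D
t=5: ready={A,B,C,E,F,G,H} → run F
t=6: ready={A,B,C,E,F,G,H} → run F
t=7: ready={A,B,C,E,F,G,H} → run F
t=8: ready={A,B,C,E,F,G,H} → run F
t=9: ready={A,B,C,E,F,G,H} → run F
t=10: ready={A,B,C,E,F,G,H} → run F
t=11: ready={A,B,C,E,G,H} → run H
t=12: ready={A,B,C,E,G,H} → run H
t=13: ready={A,B,C,E,G,H} → run H
t=14: ready={A,B,C,E,G,H} → run H
t=15: ready={A,B,C,E,G,H} → run H
t=16: ready={A,B,C,E,G,H} → run H
t=17: ready={A,B,C,E,G,H} → run H
t=18: ready={A,B,C,E,G} → run C
t=19: ready={A,B,C,E,G} → run C
t=20: ready={A,B,C,E,G} → run C
t=21: ready={A,B,C,E,G} → run C
t=22: ready={A,B,C,E,G} → run C
t=23: ready={A,B,C,E,G} → run C
t=24: ready={A,B,C,E,G} → run C
t=25: ready={A,B,C,E,G} → run C
t=26: ready={A,B,E,G} → run G
t=27: ready={A,B,E,G} → run G
t=28: ready={A,B,E,G} → run G
t=29: ready={A,B,E,G} → run G
t=30: ready={A,B,E,G} → run G
t=31: ready={A,B,E,G} → run G
t=32: ready={A,B,E} → run B
t=33: ready={A,B,E} → run B
t=34: ready={A,B,E} → run B
t=35: ready={A,B,E} → run B
t=36: ready={A,E} → run E
t=37: ready={A,E} → run E
t=38: ready={A,E} → run E
t=39: ready={A,E} → run E
t=40: ready={A} → run A
t=41: ready={A} → run A
t=42: ready={A} → run A
t=43: ready={A} → run A
t=44: ready={A} → run A
t=45: ready={A} → run A
t=46: ready={A} → run A
t=47: ready={A} → run A
t=48: (idle)
t=49: (idle)

running at tick 36 = E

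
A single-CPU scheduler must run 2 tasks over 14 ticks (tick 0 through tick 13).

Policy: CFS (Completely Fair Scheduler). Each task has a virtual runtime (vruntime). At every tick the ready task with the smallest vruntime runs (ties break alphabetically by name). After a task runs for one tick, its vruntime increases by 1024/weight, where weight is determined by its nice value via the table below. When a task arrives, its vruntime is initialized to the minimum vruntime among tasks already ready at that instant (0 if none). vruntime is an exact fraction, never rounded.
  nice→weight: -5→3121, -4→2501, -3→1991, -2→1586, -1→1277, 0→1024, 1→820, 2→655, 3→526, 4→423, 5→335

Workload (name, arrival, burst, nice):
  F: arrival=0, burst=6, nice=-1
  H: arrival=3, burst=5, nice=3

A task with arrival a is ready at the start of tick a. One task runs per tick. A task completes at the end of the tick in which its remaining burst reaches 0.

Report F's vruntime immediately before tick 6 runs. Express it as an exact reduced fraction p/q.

t=0: vr[F=0] → run F
t=1: vr[F=1024/1277] → run F
t=2: vr[F=2048/1277] → run F
t=3: vr[F=3072/1277 H=3072/1277] → run F
t=4: vr[F=4096/1277 H=3072/1277] → run H
t=5: vr[F=4096/1277 H=1461760/335851] → run F
t=6: vr[F=5120/1277 H=1461760/335851] → run F
t=7: vr[H=1461760/335851] → run H
t=8: vr[H=2115584/335851] → run H
t=9: vr[H=2769408/335851] → run H
t=10: vr[H=3423232/335851] → run H
t=11: (idle)
t=12: (idle)
t=13: (idle)

vruntime(F, start of tick 6) = 5120/1277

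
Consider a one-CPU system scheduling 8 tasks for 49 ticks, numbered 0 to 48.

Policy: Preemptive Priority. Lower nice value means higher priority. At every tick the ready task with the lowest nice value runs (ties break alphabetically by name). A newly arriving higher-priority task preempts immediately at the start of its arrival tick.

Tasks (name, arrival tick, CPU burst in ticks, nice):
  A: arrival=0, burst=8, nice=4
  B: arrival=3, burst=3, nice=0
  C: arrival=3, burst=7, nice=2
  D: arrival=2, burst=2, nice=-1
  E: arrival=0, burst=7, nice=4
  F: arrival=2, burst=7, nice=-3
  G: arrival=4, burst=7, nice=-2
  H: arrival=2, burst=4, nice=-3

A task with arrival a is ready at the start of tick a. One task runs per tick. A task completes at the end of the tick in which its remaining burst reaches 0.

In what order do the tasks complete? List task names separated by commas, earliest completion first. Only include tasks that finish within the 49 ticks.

completion order = F, H, G, D, B, C, A, E

t=0: ready={A,E} → run A
t=1: ready={A,E} → run A
t=2: ready={A,D,E,F,H} → run F
t=3: ready={A,B,C,D,E,F,H} → run F
t=4: ready={A,B,C,D,E,F,G,H} → run F
t=5: ready={A,B,C,D,E,F,G,H} → run F
t=6: ready={A,B,C,D,E,F,G,H} → run F
t=7: ready={A,B,C,D,E,F,G,H} → run F
t=8: ready={A,B,C,D,E,F,G,H} → run F
t=9: ready={A,B,C,D,E,G,H} → run H
t=10: ready={A,B,C,D,E,G,H} → run H
t=11: ready={A,B,C,D,E,G,H} → run H
t=12: ready={A,B,C,D,E,G,H} → run H
t=13: ready={A,B,C,D,E,G} → run G
t=14: ready={A,B,C,D,E,G} → run G
t=15: ready={A,B,C,D,E,G} → run G
t=16: ready={A,B,C,D,E,G} → run G
t=17: ready={A,B,C,D,E,G} → run G
t=18: ready={A,B,C,D,E,G} → run G
t=19: ready={A,B,C,D,E,G} → run G
t=20: ready={A,B,C,D,E} → run D
t=21: ready={A,B,C,D,E} → run D
t=22: ready={A,B,C,E} → run B
t=23: ready={A,B,C,E} → run B
t=24: ready={A,B,C,E} → run B
t=25: ready={A,C,E} → run C
t=26: ready={A,C,E} → run C
t=27: ready={A,C,E} → run C
t=28: ready={A,C,E} → run C
t=29: ready={A,C,E} → run C
t=30: ready={A,C,E} → run C
t=31: ready={A,C,E} → run C
t=32: ready={A,E} → run A
t=33: ready={A,E} → run A
t=34: ready={A,E} → run A
t=35: ready={A,E} → run A
t=36: ready={A,E} → run A
t=37: ready={A,E} → run A
t=38: ready={E} → run E
t=39: ready={E} → run E
t=40: ready={E} → run E
t=41: ready={E} → run E
t=42: ready={E} → run E
t=43: ready={E} → run E
t=44: ready={E} → run E
t=45: (idle)
t=46: (idle)
t=47: (idle)
t=48: (idle)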